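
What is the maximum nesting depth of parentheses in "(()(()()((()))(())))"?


Input: "(()(()()((()))(())))"
Tracking depth:
  Position 0 '(': depth becomes 1
  Position 1 '(': depth becomes 2
  Position 2 ')': depth becomes 1
  Position 3 '(': depth becomes 2
  Position 4 '(': depth becomes 3
  Position 5 ')': depth becomes 2
  Position 6 '(': depth becomes 3
  Position 7 ')': depth becomes 2
  Position 8 '(': depth becomes 3
  Position 9 '(': depth becomes 4
  Position 10 '(': depth becomes 5
  Position 11 ')': depth becomes 4
  Position 12 ')': depth becomes 3
  Position 13 ')': depth becomes 2
  Position 14 '(': depth becomes 3
  Position 15 '(': depth becomes 4
  Position 16 ')': depth becomes 3
  Position 17 ')': depth becomes 2
  Position 18 ')': depth becomes 1
  Position 19 ')': depth becomes 0
Maximum depth reached: 5

5


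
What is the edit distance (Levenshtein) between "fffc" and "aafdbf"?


Computing edit distance: "fffc" -> "aafdbf"
DP table:
           a    a    f    d    b    f
      0    1    2    3    4    5    6
  f   1    1    2    2    3    4    5
  f   2    2    2    2    3    4    4
  f   3    3    3    2    3    4    4
  c   4    4    4    3    3    4    5
Edit distance = dp[4][6] = 5

5


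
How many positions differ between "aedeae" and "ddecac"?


Comparing "aedeae" and "ddecac" position by position:
  Position 0: 'a' vs 'd' => DIFFER
  Position 1: 'e' vs 'd' => DIFFER
  Position 2: 'd' vs 'e' => DIFFER
  Position 3: 'e' vs 'c' => DIFFER
  Position 4: 'a' vs 'a' => same
  Position 5: 'e' vs 'c' => DIFFER
Positions that differ: 5

5


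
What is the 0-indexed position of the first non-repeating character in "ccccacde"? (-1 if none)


Input: ccccacde
Character frequencies:
  'a': 1
  'c': 5
  'd': 1
  'e': 1
Scanning left to right for freq == 1:
  Position 0 ('c'): freq=5, skip
  Position 1 ('c'): freq=5, skip
  Position 2 ('c'): freq=5, skip
  Position 3 ('c'): freq=5, skip
  Position 4 ('a'): unique! => answer = 4

4


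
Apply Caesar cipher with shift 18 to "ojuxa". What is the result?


Caesar cipher: shift "ojuxa" by 18
  'o' (pos 14) + 18 = pos 6 = 'g'
  'j' (pos 9) + 18 = pos 1 = 'b'
  'u' (pos 20) + 18 = pos 12 = 'm'
  'x' (pos 23) + 18 = pos 15 = 'p'
  'a' (pos 0) + 18 = pos 18 = 's'
Result: gbmps

gbmps


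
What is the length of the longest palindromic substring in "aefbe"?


Input: "aefbe"
Checking substrings for palindromes:
  No multi-char palindromic substrings found
Longest palindromic substring: "a" with length 1

1


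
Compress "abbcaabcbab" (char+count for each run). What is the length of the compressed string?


Input: abbcaabcbab
Runs:
  'a' x 1 => "a1"
  'b' x 2 => "b2"
  'c' x 1 => "c1"
  'a' x 2 => "a2"
  'b' x 1 => "b1"
  'c' x 1 => "c1"
  'b' x 1 => "b1"
  'a' x 1 => "a1"
  'b' x 1 => "b1"
Compressed: "a1b2c1a2b1c1b1a1b1"
Compressed length: 18

18


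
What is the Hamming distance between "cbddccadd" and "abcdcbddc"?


Comparing "cbddccadd" and "abcdcbddc" position by position:
  Position 0: 'c' vs 'a' => differ
  Position 1: 'b' vs 'b' => same
  Position 2: 'd' vs 'c' => differ
  Position 3: 'd' vs 'd' => same
  Position 4: 'c' vs 'c' => same
  Position 5: 'c' vs 'b' => differ
  Position 6: 'a' vs 'd' => differ
  Position 7: 'd' vs 'd' => same
  Position 8: 'd' vs 'c' => differ
Total differences (Hamming distance): 5

5


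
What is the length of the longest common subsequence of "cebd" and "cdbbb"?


LCS of "cebd" and "cdbbb"
DP table:
           c    d    b    b    b
      0    0    0    0    0    0
  c   0    1    1    1    1    1
  e   0    1    1    1    1    1
  b   0    1    1    2    2    2
  d   0    1    2    2    2    2
LCS length = dp[4][5] = 2

2


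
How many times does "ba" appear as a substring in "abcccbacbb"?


Searching for "ba" in "abcccbacbb"
Scanning each position:
  Position 0: "ab" => no
  Position 1: "bc" => no
  Position 2: "cc" => no
  Position 3: "cc" => no
  Position 4: "cb" => no
  Position 5: "ba" => MATCH
  Position 6: "ac" => no
  Position 7: "cb" => no
  Position 8: "bb" => no
Total occurrences: 1

1


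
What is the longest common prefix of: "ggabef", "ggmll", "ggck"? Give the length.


Words: ggabef, ggmll, ggck
  Position 0: all 'g' => match
  Position 1: all 'g' => match
  Position 2: ('a', 'm', 'c') => mismatch, stop
LCP = "gg" (length 2)

2


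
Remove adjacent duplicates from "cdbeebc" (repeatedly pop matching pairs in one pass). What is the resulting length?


Input: cdbeebc
Stack-based adjacent duplicate removal:
  Read 'c': push. Stack: c
  Read 'd': push. Stack: cd
  Read 'b': push. Stack: cdb
  Read 'e': push. Stack: cdbe
  Read 'e': matches stack top 'e' => pop. Stack: cdb
  Read 'b': matches stack top 'b' => pop. Stack: cd
  Read 'c': push. Stack: cdc
Final stack: "cdc" (length 3)

3


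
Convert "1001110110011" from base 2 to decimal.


Input: "1001110110011" in base 2
Positional expansion:
  Digit '1' (value 1) x 2^12 = 4096
  Digit '0' (value 0) x 2^11 = 0
  Digit '0' (value 0) x 2^10 = 0
  Digit '1' (value 1) x 2^9 = 512
  Digit '1' (value 1) x 2^8 = 256
  Digit '1' (value 1) x 2^7 = 128
  Digit '0' (value 0) x 2^6 = 0
  Digit '1' (value 1) x 2^5 = 32
  Digit '1' (value 1) x 2^4 = 16
  Digit '0' (value 0) x 2^3 = 0
  Digit '0' (value 0) x 2^2 = 0
  Digit '1' (value 1) x 2^1 = 2
  Digit '1' (value 1) x 2^0 = 1
Sum = 5043

5043


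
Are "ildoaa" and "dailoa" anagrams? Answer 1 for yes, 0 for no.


Strings: "ildoaa", "dailoa"
Sorted first:  aadilo
Sorted second: aadilo
Sorted forms match => anagrams

1


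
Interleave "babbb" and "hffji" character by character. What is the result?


Interleaving "babbb" and "hffji":
  Position 0: 'b' from first, 'h' from second => "bh"
  Position 1: 'a' from first, 'f' from second => "af"
  Position 2: 'b' from first, 'f' from second => "bf"
  Position 3: 'b' from first, 'j' from second => "bj"
  Position 4: 'b' from first, 'i' from second => "bi"
Result: bhafbfbjbi

bhafbfbjbi


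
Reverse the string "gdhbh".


Input: gdhbh
Reading characters right to left:
  Position 4: 'h'
  Position 3: 'b'
  Position 2: 'h'
  Position 1: 'd'
  Position 0: 'g'
Reversed: hbhdg

hbhdg


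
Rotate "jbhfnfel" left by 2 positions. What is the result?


Input: "jbhfnfel", rotate left by 2
First 2 characters: "jb"
Remaining characters: "hfnfel"
Concatenate remaining + first: "hfnfel" + "jb" = "hfnfeljb"

hfnfeljb


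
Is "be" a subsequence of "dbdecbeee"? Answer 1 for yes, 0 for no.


Check if "be" is a subsequence of "dbdecbeee"
Greedy scan:
  Position 0 ('d'): no match needed
  Position 1 ('b'): matches sub[0] = 'b'
  Position 2 ('d'): no match needed
  Position 3 ('e'): matches sub[1] = 'e'
  Position 4 ('c'): no match needed
  Position 5 ('b'): no match needed
  Position 6 ('e'): no match needed
  Position 7 ('e'): no match needed
  Position 8 ('e'): no match needed
All 2 characters matched => is a subsequence

1


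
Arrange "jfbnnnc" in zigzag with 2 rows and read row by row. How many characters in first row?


Zigzag "jfbnnnc" into 2 rows:
Placing characters:
  'j' => row 0
  'f' => row 1
  'b' => row 0
  'n' => row 1
  'n' => row 0
  'n' => row 1
  'c' => row 0
Rows:
  Row 0: "jbnc"
  Row 1: "fnn"
First row length: 4

4


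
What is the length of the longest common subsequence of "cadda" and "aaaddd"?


LCS of "cadda" and "aaaddd"
DP table:
           a    a    a    d    d    d
      0    0    0    0    0    0    0
  c   0    0    0    0    0    0    0
  a   0    1    1    1    1    1    1
  d   0    1    1    1    2    2    2
  d   0    1    1    1    2    3    3
  a   0    1    2    2    2    3    3
LCS length = dp[5][6] = 3

3


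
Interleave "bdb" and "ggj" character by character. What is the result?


Interleaving "bdb" and "ggj":
  Position 0: 'b' from first, 'g' from second => "bg"
  Position 1: 'd' from first, 'g' from second => "dg"
  Position 2: 'b' from first, 'j' from second => "bj"
Result: bgdgbj

bgdgbj


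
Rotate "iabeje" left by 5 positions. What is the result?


Input: "iabeje", rotate left by 5
First 5 characters: "iabej"
Remaining characters: "e"
Concatenate remaining + first: "e" + "iabej" = "eiabej"

eiabej


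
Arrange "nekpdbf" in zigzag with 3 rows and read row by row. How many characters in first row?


Zigzag "nekpdbf" into 3 rows:
Placing characters:
  'n' => row 0
  'e' => row 1
  'k' => row 2
  'p' => row 1
  'd' => row 0
  'b' => row 1
  'f' => row 2
Rows:
  Row 0: "nd"
  Row 1: "epb"
  Row 2: "kf"
First row length: 2

2


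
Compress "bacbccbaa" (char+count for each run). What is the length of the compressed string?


Input: bacbccbaa
Runs:
  'b' x 1 => "b1"
  'a' x 1 => "a1"
  'c' x 1 => "c1"
  'b' x 1 => "b1"
  'c' x 2 => "c2"
  'b' x 1 => "b1"
  'a' x 2 => "a2"
Compressed: "b1a1c1b1c2b1a2"
Compressed length: 14

14


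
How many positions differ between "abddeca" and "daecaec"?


Comparing "abddeca" and "daecaec" position by position:
  Position 0: 'a' vs 'd' => DIFFER
  Position 1: 'b' vs 'a' => DIFFER
  Position 2: 'd' vs 'e' => DIFFER
  Position 3: 'd' vs 'c' => DIFFER
  Position 4: 'e' vs 'a' => DIFFER
  Position 5: 'c' vs 'e' => DIFFER
  Position 6: 'a' vs 'c' => DIFFER
Positions that differ: 7

7


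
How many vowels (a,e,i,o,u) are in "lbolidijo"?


Input: lbolidijo
Checking each character:
  'l' at position 0: consonant
  'b' at position 1: consonant
  'o' at position 2: vowel (running total: 1)
  'l' at position 3: consonant
  'i' at position 4: vowel (running total: 2)
  'd' at position 5: consonant
  'i' at position 6: vowel (running total: 3)
  'j' at position 7: consonant
  'o' at position 8: vowel (running total: 4)
Total vowels: 4

4


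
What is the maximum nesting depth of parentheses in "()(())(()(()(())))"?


Input: "()(())(()(()(())))"
Tracking depth:
  Position 0 '(': depth becomes 1
  Position 1 ')': depth becomes 0
  Position 2 '(': depth becomes 1
  Position 3 '(': depth becomes 2
  Position 4 ')': depth becomes 1
  Position 5 ')': depth becomes 0
  Position 6 '(': depth becomes 1
  Position 7 '(': depth becomes 2
  Position 8 ')': depth becomes 1
  Position 9 '(': depth becomes 2
  Position 10 '(': depth becomes 3
  Position 11 ')': depth becomes 2
  Position 12 '(': depth becomes 3
  Position 13 '(': depth becomes 4
  Position 14 ')': depth becomes 3
  Position 15 ')': depth becomes 2
  Position 16 ')': depth becomes 1
  Position 17 ')': depth becomes 0
Maximum depth reached: 4

4


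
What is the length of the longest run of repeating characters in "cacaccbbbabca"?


Input: "cacaccbbbabca"
Scanning for longest run:
  Position 1 ('a'): new char, reset run to 1
  Position 2 ('c'): new char, reset run to 1
  Position 3 ('a'): new char, reset run to 1
  Position 4 ('c'): new char, reset run to 1
  Position 5 ('c'): continues run of 'c', length=2
  Position 6 ('b'): new char, reset run to 1
  Position 7 ('b'): continues run of 'b', length=2
  Position 8 ('b'): continues run of 'b', length=3
  Position 9 ('a'): new char, reset run to 1
  Position 10 ('b'): new char, reset run to 1
  Position 11 ('c'): new char, reset run to 1
  Position 12 ('a'): new char, reset run to 1
Longest run: 'b' with length 3

3


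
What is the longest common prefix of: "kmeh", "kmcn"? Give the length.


Words: kmeh, kmcn
  Position 0: all 'k' => match
  Position 1: all 'm' => match
  Position 2: ('e', 'c') => mismatch, stop
LCP = "km" (length 2)

2


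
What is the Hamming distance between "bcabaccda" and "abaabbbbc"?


Comparing "bcabaccda" and "abaabbbbc" position by position:
  Position 0: 'b' vs 'a' => differ
  Position 1: 'c' vs 'b' => differ
  Position 2: 'a' vs 'a' => same
  Position 3: 'b' vs 'a' => differ
  Position 4: 'a' vs 'b' => differ
  Position 5: 'c' vs 'b' => differ
  Position 6: 'c' vs 'b' => differ
  Position 7: 'd' vs 'b' => differ
  Position 8: 'a' vs 'c' => differ
Total differences (Hamming distance): 8

8


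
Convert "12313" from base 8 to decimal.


Input: "12313" in base 8
Positional expansion:
  Digit '1' (value 1) x 8^4 = 4096
  Digit '2' (value 2) x 8^3 = 1024
  Digit '3' (value 3) x 8^2 = 192
  Digit '1' (value 1) x 8^1 = 8
  Digit '3' (value 3) x 8^0 = 3
Sum = 5323

5323


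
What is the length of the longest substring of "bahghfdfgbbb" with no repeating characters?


Input: "bahghfdfgbbb"
Sliding window (track last position of each char):
  Position 0 ('b'): window [0,0] length 1 -- new best
  Position 1 ('a'): window [0,1] length 2 -- new best
  Position 2 ('h'): window [0,2] length 3 -- new best
  Position 3 ('g'): window [0,3] length 4 -- new best
  Position 4 ('h'): repeat (last at 2), move window start to 3
  Position 4 ('h'): window [3,4] length 2
  Position 5 ('f'): window [3,5] length 3
  Position 6 ('d'): window [3,6] length 4
  Position 7 ('f'): repeat (last at 5), move window start to 6
  Position 7 ('f'): window [6,7] length 2
  Position 8 ('g'): window [6,8] length 3
  Position 9 ('b'): window [6,9] length 4
  Position 10 ('b'): repeat (last at 9), move window start to 10
  Position 10 ('b'): window [10,10] length 1
  Position 11 ('b'): repeat (last at 10), move window start to 11
  Position 11 ('b'): window [11,11] length 1
Longest substring with no repeats: "bahg" with length 4

4


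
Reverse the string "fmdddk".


Input: fmdddk
Reading characters right to left:
  Position 5: 'k'
  Position 4: 'd'
  Position 3: 'd'
  Position 2: 'd'
  Position 1: 'm'
  Position 0: 'f'
Reversed: kdddmf

kdddmf


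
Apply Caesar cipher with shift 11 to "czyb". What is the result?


Caesar cipher: shift "czyb" by 11
  'c' (pos 2) + 11 = pos 13 = 'n'
  'z' (pos 25) + 11 = pos 10 = 'k'
  'y' (pos 24) + 11 = pos 9 = 'j'
  'b' (pos 1) + 11 = pos 12 = 'm'
Result: nkjm

nkjm


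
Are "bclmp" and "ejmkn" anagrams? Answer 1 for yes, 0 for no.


Strings: "bclmp", "ejmkn"
Sorted first:  bclmp
Sorted second: ejkmn
Differ at position 0: 'b' vs 'e' => not anagrams

0


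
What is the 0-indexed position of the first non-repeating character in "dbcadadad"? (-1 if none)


Input: dbcadadad
Character frequencies:
  'a': 3
  'b': 1
  'c': 1
  'd': 4
Scanning left to right for freq == 1:
  Position 0 ('d'): freq=4, skip
  Position 1 ('b'): unique! => answer = 1

1


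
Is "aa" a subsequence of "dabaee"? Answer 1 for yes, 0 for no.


Check if "aa" is a subsequence of "dabaee"
Greedy scan:
  Position 0 ('d'): no match needed
  Position 1 ('a'): matches sub[0] = 'a'
  Position 2 ('b'): no match needed
  Position 3 ('a'): matches sub[1] = 'a'
  Position 4 ('e'): no match needed
  Position 5 ('e'): no match needed
All 2 characters matched => is a subsequence

1


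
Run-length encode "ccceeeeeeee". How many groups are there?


Input: ccceeeeeeee
Scanning for consecutive runs:
  Group 1: 'c' x 3 (positions 0-2)
  Group 2: 'e' x 8 (positions 3-10)
Total groups: 2

2


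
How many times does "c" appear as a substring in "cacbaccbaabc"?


Searching for "c" in "cacbaccbaabc"
Scanning each position:
  Position 0: "c" => MATCH
  Position 1: "a" => no
  Position 2: "c" => MATCH
  Position 3: "b" => no
  Position 4: "a" => no
  Position 5: "c" => MATCH
  Position 6: "c" => MATCH
  Position 7: "b" => no
  Position 8: "a" => no
  Position 9: "a" => no
  Position 10: "b" => no
  Position 11: "c" => MATCH
Total occurrences: 5

5


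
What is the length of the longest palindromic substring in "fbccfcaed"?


Input: "fbccfcaed"
Checking substrings for palindromes:
  [3:6] "cfc" (len 3) => palindrome
  [2:4] "cc" (len 2) => palindrome
Longest palindromic substring: "cfc" with length 3

3


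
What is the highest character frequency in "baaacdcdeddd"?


Input: baaacdcdeddd
Character counts:
  'a': 3
  'b': 1
  'c': 2
  'd': 5
  'e': 1
Maximum frequency: 5

5


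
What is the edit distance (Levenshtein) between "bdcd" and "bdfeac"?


Computing edit distance: "bdcd" -> "bdfeac"
DP table:
           b    d    f    e    a    c
      0    1    2    3    4    5    6
  b   1    0    1    2    3    4    5
  d   2    1    0    1    2    3    4
  c   3    2    1    1    2    3    3
  d   4    3    2    2    2    3    4
Edit distance = dp[4][6] = 4

4


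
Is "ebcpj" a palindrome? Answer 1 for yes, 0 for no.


Input: ebcpj
Reversed: jpcbe
  Compare pos 0 ('e') with pos 4 ('j'): MISMATCH
  Compare pos 1 ('b') with pos 3 ('p'): MISMATCH
Result: not a palindrome

0


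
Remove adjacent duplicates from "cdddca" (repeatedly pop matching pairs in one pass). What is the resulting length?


Input: cdddca
Stack-based adjacent duplicate removal:
  Read 'c': push. Stack: c
  Read 'd': push. Stack: cd
  Read 'd': matches stack top 'd' => pop. Stack: c
  Read 'd': push. Stack: cd
  Read 'c': push. Stack: cdc
  Read 'a': push. Stack: cdca
Final stack: "cdca" (length 4)

4


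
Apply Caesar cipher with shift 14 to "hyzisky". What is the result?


Caesar cipher: shift "hyzisky" by 14
  'h' (pos 7) + 14 = pos 21 = 'v'
  'y' (pos 24) + 14 = pos 12 = 'm'
  'z' (pos 25) + 14 = pos 13 = 'n'
  'i' (pos 8) + 14 = pos 22 = 'w'
  's' (pos 18) + 14 = pos 6 = 'g'
  'k' (pos 10) + 14 = pos 24 = 'y'
  'y' (pos 24) + 14 = pos 12 = 'm'
Result: vmnwgym

vmnwgym


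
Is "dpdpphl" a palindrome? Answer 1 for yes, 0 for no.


Input: dpdpphl
Reversed: lhppdpd
  Compare pos 0 ('d') with pos 6 ('l'): MISMATCH
  Compare pos 1 ('p') with pos 5 ('h'): MISMATCH
  Compare pos 2 ('d') with pos 4 ('p'): MISMATCH
Result: not a palindrome

0


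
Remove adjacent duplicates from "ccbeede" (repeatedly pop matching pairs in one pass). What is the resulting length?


Input: ccbeede
Stack-based adjacent duplicate removal:
  Read 'c': push. Stack: c
  Read 'c': matches stack top 'c' => pop. Stack: (empty)
  Read 'b': push. Stack: b
  Read 'e': push. Stack: be
  Read 'e': matches stack top 'e' => pop. Stack: b
  Read 'd': push. Stack: bd
  Read 'e': push. Stack: bde
Final stack: "bde" (length 3)

3


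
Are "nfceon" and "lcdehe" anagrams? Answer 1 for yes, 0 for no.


Strings: "nfceon", "lcdehe"
Sorted first:  cefnno
Sorted second: cdeehl
Differ at position 1: 'e' vs 'd' => not anagrams

0


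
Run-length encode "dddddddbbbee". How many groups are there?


Input: dddddddbbbee
Scanning for consecutive runs:
  Group 1: 'd' x 7 (positions 0-6)
  Group 2: 'b' x 3 (positions 7-9)
  Group 3: 'e' x 2 (positions 10-11)
Total groups: 3

3


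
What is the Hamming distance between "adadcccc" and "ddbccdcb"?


Comparing "adadcccc" and "ddbccdcb" position by position:
  Position 0: 'a' vs 'd' => differ
  Position 1: 'd' vs 'd' => same
  Position 2: 'a' vs 'b' => differ
  Position 3: 'd' vs 'c' => differ
  Position 4: 'c' vs 'c' => same
  Position 5: 'c' vs 'd' => differ
  Position 6: 'c' vs 'c' => same
  Position 7: 'c' vs 'b' => differ
Total differences (Hamming distance): 5

5


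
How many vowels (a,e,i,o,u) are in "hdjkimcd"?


Input: hdjkimcd
Checking each character:
  'h' at position 0: consonant
  'd' at position 1: consonant
  'j' at position 2: consonant
  'k' at position 3: consonant
  'i' at position 4: vowel (running total: 1)
  'm' at position 5: consonant
  'c' at position 6: consonant
  'd' at position 7: consonant
Total vowels: 1

1


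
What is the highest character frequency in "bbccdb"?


Input: bbccdb
Character counts:
  'b': 3
  'c': 2
  'd': 1
Maximum frequency: 3

3


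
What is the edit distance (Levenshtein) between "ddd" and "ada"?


Computing edit distance: "ddd" -> "ada"
DP table:
           a    d    a
      0    1    2    3
  d   1    1    1    2
  d   2    2    1    2
  d   3    3    2    2
Edit distance = dp[3][3] = 2

2


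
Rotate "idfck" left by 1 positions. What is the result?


Input: "idfck", rotate left by 1
First 1 characters: "i"
Remaining characters: "dfck"
Concatenate remaining + first: "dfck" + "i" = "dfcki"

dfcki


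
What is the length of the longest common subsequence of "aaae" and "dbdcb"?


LCS of "aaae" and "dbdcb"
DP table:
           d    b    d    c    b
      0    0    0    0    0    0
  a   0    0    0    0    0    0
  a   0    0    0    0    0    0
  a   0    0    0    0    0    0
  e   0    0    0    0    0    0
LCS length = dp[4][5] = 0

0


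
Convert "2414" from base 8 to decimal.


Input: "2414" in base 8
Positional expansion:
  Digit '2' (value 2) x 8^3 = 1024
  Digit '4' (value 4) x 8^2 = 256
  Digit '1' (value 1) x 8^1 = 8
  Digit '4' (value 4) x 8^0 = 4
Sum = 1292

1292


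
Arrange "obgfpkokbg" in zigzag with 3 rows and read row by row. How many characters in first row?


Zigzag "obgfpkokbg" into 3 rows:
Placing characters:
  'o' => row 0
  'b' => row 1
  'g' => row 2
  'f' => row 1
  'p' => row 0
  'k' => row 1
  'o' => row 2
  'k' => row 1
  'b' => row 0
  'g' => row 1
Rows:
  Row 0: "opb"
  Row 1: "bfkkg"
  Row 2: "go"
First row length: 3

3


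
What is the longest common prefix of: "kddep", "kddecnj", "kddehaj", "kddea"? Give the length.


Words: kddep, kddecnj, kddehaj, kddea
  Position 0: all 'k' => match
  Position 1: all 'd' => match
  Position 2: all 'd' => match
  Position 3: all 'e' => match
  Position 4: ('p', 'c', 'h', 'a') => mismatch, stop
LCP = "kdde" (length 4)

4


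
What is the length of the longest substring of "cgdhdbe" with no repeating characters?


Input: "cgdhdbe"
Sliding window (track last position of each char):
  Position 0 ('c'): window [0,0] length 1 -- new best
  Position 1 ('g'): window [0,1] length 2 -- new best
  Position 2 ('d'): window [0,2] length 3 -- new best
  Position 3 ('h'): window [0,3] length 4 -- new best
  Position 4 ('d'): repeat (last at 2), move window start to 3
  Position 4 ('d'): window [3,4] length 2
  Position 5 ('b'): window [3,5] length 3
  Position 6 ('e'): window [3,6] length 4
Longest substring with no repeats: "cgdh" with length 4

4


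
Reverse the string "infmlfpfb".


Input: infmlfpfb
Reading characters right to left:
  Position 8: 'b'
  Position 7: 'f'
  Position 6: 'p'
  Position 5: 'f'
  Position 4: 'l'
  Position 3: 'm'
  Position 2: 'f'
  Position 1: 'n'
  Position 0: 'i'
Reversed: bfpflmfni

bfpflmfni


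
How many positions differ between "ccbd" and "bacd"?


Comparing "ccbd" and "bacd" position by position:
  Position 0: 'c' vs 'b' => DIFFER
  Position 1: 'c' vs 'a' => DIFFER
  Position 2: 'b' vs 'c' => DIFFER
  Position 3: 'd' vs 'd' => same
Positions that differ: 3

3


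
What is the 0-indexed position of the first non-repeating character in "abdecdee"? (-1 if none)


Input: abdecdee
Character frequencies:
  'a': 1
  'b': 1
  'c': 1
  'd': 2
  'e': 3
Scanning left to right for freq == 1:
  Position 0 ('a'): unique! => answer = 0

0


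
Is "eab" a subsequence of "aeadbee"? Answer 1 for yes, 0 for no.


Check if "eab" is a subsequence of "aeadbee"
Greedy scan:
  Position 0 ('a'): no match needed
  Position 1 ('e'): matches sub[0] = 'e'
  Position 2 ('a'): matches sub[1] = 'a'
  Position 3 ('d'): no match needed
  Position 4 ('b'): matches sub[2] = 'b'
  Position 5 ('e'): no match needed
  Position 6 ('e'): no match needed
All 3 characters matched => is a subsequence

1


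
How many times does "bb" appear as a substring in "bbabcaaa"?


Searching for "bb" in "bbabcaaa"
Scanning each position:
  Position 0: "bb" => MATCH
  Position 1: "ba" => no
  Position 2: "ab" => no
  Position 3: "bc" => no
  Position 4: "ca" => no
  Position 5: "aa" => no
  Position 6: "aa" => no
Total occurrences: 1

1


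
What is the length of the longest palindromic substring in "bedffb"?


Input: "bedffb"
Checking substrings for palindromes:
  [3:5] "ff" (len 2) => palindrome
Longest palindromic substring: "ff" with length 2

2


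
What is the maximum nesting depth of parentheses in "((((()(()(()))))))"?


Input: "((((()(()(()))))))"
Tracking depth:
  Position 0 '(': depth becomes 1
  Position 1 '(': depth becomes 2
  Position 2 '(': depth becomes 3
  Position 3 '(': depth becomes 4
  Position 4 '(': depth becomes 5
  Position 5 ')': depth becomes 4
  Position 6 '(': depth becomes 5
  Position 7 '(': depth becomes 6
  Position 8 ')': depth becomes 5
  Position 9 '(': depth becomes 6
  Position 10 '(': depth becomes 7
  Position 11 ')': depth becomes 6
  Position 12 ')': depth becomes 5
  Position 13 ')': depth becomes 4
  Position 14 ')': depth becomes 3
  Position 15 ')': depth becomes 2
  Position 16 ')': depth becomes 1
  Position 17 ')': depth becomes 0
Maximum depth reached: 7

7


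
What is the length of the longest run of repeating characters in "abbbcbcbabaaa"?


Input: "abbbcbcbabaaa"
Scanning for longest run:
  Position 1 ('b'): new char, reset run to 1
  Position 2 ('b'): continues run of 'b', length=2
  Position 3 ('b'): continues run of 'b', length=3
  Position 4 ('c'): new char, reset run to 1
  Position 5 ('b'): new char, reset run to 1
  Position 6 ('c'): new char, reset run to 1
  Position 7 ('b'): new char, reset run to 1
  Position 8 ('a'): new char, reset run to 1
  Position 9 ('b'): new char, reset run to 1
  Position 10 ('a'): new char, reset run to 1
  Position 11 ('a'): continues run of 'a', length=2
  Position 12 ('a'): continues run of 'a', length=3
Longest run: 'b' with length 3

3


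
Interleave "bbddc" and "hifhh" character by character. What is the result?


Interleaving "bbddc" and "hifhh":
  Position 0: 'b' from first, 'h' from second => "bh"
  Position 1: 'b' from first, 'i' from second => "bi"
  Position 2: 'd' from first, 'f' from second => "df"
  Position 3: 'd' from first, 'h' from second => "dh"
  Position 4: 'c' from first, 'h' from second => "ch"
Result: bhbidfdhch

bhbidfdhch


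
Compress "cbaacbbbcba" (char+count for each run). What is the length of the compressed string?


Input: cbaacbbbcba
Runs:
  'c' x 1 => "c1"
  'b' x 1 => "b1"
  'a' x 2 => "a2"
  'c' x 1 => "c1"
  'b' x 3 => "b3"
  'c' x 1 => "c1"
  'b' x 1 => "b1"
  'a' x 1 => "a1"
Compressed: "c1b1a2c1b3c1b1a1"
Compressed length: 16

16


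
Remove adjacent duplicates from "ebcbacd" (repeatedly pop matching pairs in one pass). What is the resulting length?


Input: ebcbacd
Stack-based adjacent duplicate removal:
  Read 'e': push. Stack: e
  Read 'b': push. Stack: eb
  Read 'c': push. Stack: ebc
  Read 'b': push. Stack: ebcb
  Read 'a': push. Stack: ebcba
  Read 'c': push. Stack: ebcbac
  Read 'd': push. Stack: ebcbacd
Final stack: "ebcbacd" (length 7)

7


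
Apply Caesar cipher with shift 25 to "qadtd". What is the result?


Caesar cipher: shift "qadtd" by 25
  'q' (pos 16) + 25 = pos 15 = 'p'
  'a' (pos 0) + 25 = pos 25 = 'z'
  'd' (pos 3) + 25 = pos 2 = 'c'
  't' (pos 19) + 25 = pos 18 = 's'
  'd' (pos 3) + 25 = pos 2 = 'c'
Result: pzcsc

pzcsc


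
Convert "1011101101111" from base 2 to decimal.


Input: "1011101101111" in base 2
Positional expansion:
  Digit '1' (value 1) x 2^12 = 4096
  Digit '0' (value 0) x 2^11 = 0
  Digit '1' (value 1) x 2^10 = 1024
  Digit '1' (value 1) x 2^9 = 512
  Digit '1' (value 1) x 2^8 = 256
  Digit '0' (value 0) x 2^7 = 0
  Digit '1' (value 1) x 2^6 = 64
  Digit '1' (value 1) x 2^5 = 32
  Digit '0' (value 0) x 2^4 = 0
  Digit '1' (value 1) x 2^3 = 8
  Digit '1' (value 1) x 2^2 = 4
  Digit '1' (value 1) x 2^1 = 2
  Digit '1' (value 1) x 2^0 = 1
Sum = 5999

5999


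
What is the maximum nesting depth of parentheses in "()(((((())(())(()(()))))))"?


Input: "()(((((())(())(()(()))))))"
Tracking depth:
  Position 0 '(': depth becomes 1
  Position 1 ')': depth becomes 0
  Position 2 '(': depth becomes 1
  Position 3 '(': depth becomes 2
  Position 4 '(': depth becomes 3
  Position 5 '(': depth becomes 4
  Position 6 '(': depth becomes 5
  Position 7 '(': depth becomes 6
  Position 8 ')': depth becomes 5
  Position 9 ')': depth becomes 4
  Position 10 '(': depth becomes 5
  Position 11 '(': depth becomes 6
  Position 12 ')': depth becomes 5
  Position 13 ')': depth becomes 4
  Position 14 '(': depth becomes 5
  Position 15 '(': depth becomes 6
  Position 16 ')': depth becomes 5
  Position 17 '(': depth becomes 6
  Position 18 '(': depth becomes 7
  Position 19 ')': depth becomes 6
  Position 20 ')': depth becomes 5
  Position 21 ')': depth becomes 4
  Position 22 ')': depth becomes 3
  Position 23 ')': depth becomes 2
  Position 24 ')': depth becomes 1
  Position 25 ')': depth becomes 0
Maximum depth reached: 7

7


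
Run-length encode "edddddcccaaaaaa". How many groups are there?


Input: edddddcccaaaaaa
Scanning for consecutive runs:
  Group 1: 'e' x 1 (positions 0-0)
  Group 2: 'd' x 5 (positions 1-5)
  Group 3: 'c' x 3 (positions 6-8)
  Group 4: 'a' x 6 (positions 9-14)
Total groups: 4

4


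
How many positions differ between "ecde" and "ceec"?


Comparing "ecde" and "ceec" position by position:
  Position 0: 'e' vs 'c' => DIFFER
  Position 1: 'c' vs 'e' => DIFFER
  Position 2: 'd' vs 'e' => DIFFER
  Position 3: 'e' vs 'c' => DIFFER
Positions that differ: 4

4


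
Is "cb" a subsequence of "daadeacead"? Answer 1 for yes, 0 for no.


Check if "cb" is a subsequence of "daadeacead"
Greedy scan:
  Position 0 ('d'): no match needed
  Position 1 ('a'): no match needed
  Position 2 ('a'): no match needed
  Position 3 ('d'): no match needed
  Position 4 ('e'): no match needed
  Position 5 ('a'): no match needed
  Position 6 ('c'): matches sub[0] = 'c'
  Position 7 ('e'): no match needed
  Position 8 ('a'): no match needed
  Position 9 ('d'): no match needed
Only matched 1/2 characters => not a subsequence

0


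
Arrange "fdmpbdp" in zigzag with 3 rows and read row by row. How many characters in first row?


Zigzag "fdmpbdp" into 3 rows:
Placing characters:
  'f' => row 0
  'd' => row 1
  'm' => row 2
  'p' => row 1
  'b' => row 0
  'd' => row 1
  'p' => row 2
Rows:
  Row 0: "fb"
  Row 1: "dpd"
  Row 2: "mp"
First row length: 2

2


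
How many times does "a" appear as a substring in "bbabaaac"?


Searching for "a" in "bbabaaac"
Scanning each position:
  Position 0: "b" => no
  Position 1: "b" => no
  Position 2: "a" => MATCH
  Position 3: "b" => no
  Position 4: "a" => MATCH
  Position 5: "a" => MATCH
  Position 6: "a" => MATCH
  Position 7: "c" => no
Total occurrences: 4

4


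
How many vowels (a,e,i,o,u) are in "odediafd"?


Input: odediafd
Checking each character:
  'o' at position 0: vowel (running total: 1)
  'd' at position 1: consonant
  'e' at position 2: vowel (running total: 2)
  'd' at position 3: consonant
  'i' at position 4: vowel (running total: 3)
  'a' at position 5: vowel (running total: 4)
  'f' at position 6: consonant
  'd' at position 7: consonant
Total vowels: 4

4


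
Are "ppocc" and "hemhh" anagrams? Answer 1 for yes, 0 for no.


Strings: "ppocc", "hemhh"
Sorted first:  ccopp
Sorted second: ehhhm
Differ at position 0: 'c' vs 'e' => not anagrams

0


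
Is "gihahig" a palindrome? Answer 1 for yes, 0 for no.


Input: gihahig
Reversed: gihahig
  Compare pos 0 ('g') with pos 6 ('g'): match
  Compare pos 1 ('i') with pos 5 ('i'): match
  Compare pos 2 ('h') with pos 4 ('h'): match
Result: palindrome

1


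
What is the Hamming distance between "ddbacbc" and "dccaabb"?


Comparing "ddbacbc" and "dccaabb" position by position:
  Position 0: 'd' vs 'd' => same
  Position 1: 'd' vs 'c' => differ
  Position 2: 'b' vs 'c' => differ
  Position 3: 'a' vs 'a' => same
  Position 4: 'c' vs 'a' => differ
  Position 5: 'b' vs 'b' => same
  Position 6: 'c' vs 'b' => differ
Total differences (Hamming distance): 4

4


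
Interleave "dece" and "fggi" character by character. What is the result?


Interleaving "dece" and "fggi":
  Position 0: 'd' from first, 'f' from second => "df"
  Position 1: 'e' from first, 'g' from second => "eg"
  Position 2: 'c' from first, 'g' from second => "cg"
  Position 3: 'e' from first, 'i' from second => "ei"
Result: dfegcgei

dfegcgei


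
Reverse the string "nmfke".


Input: nmfke
Reading characters right to left:
  Position 4: 'e'
  Position 3: 'k'
  Position 2: 'f'
  Position 1: 'm'
  Position 0: 'n'
Reversed: ekfmn

ekfmn


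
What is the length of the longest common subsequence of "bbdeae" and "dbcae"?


LCS of "bbdeae" and "dbcae"
DP table:
           d    b    c    a    e
      0    0    0    0    0    0
  b   0    0    1    1    1    1
  b   0    0    1    1    1    1
  d   0    1    1    1    1    1
  e   0    1    1    1    1    2
  a   0    1    1    1    2    2
  e   0    1    1    1    2    3
LCS length = dp[6][5] = 3

3


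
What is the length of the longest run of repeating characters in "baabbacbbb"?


Input: "baabbacbbb"
Scanning for longest run:
  Position 1 ('a'): new char, reset run to 1
  Position 2 ('a'): continues run of 'a', length=2
  Position 3 ('b'): new char, reset run to 1
  Position 4 ('b'): continues run of 'b', length=2
  Position 5 ('a'): new char, reset run to 1
  Position 6 ('c'): new char, reset run to 1
  Position 7 ('b'): new char, reset run to 1
  Position 8 ('b'): continues run of 'b', length=2
  Position 9 ('b'): continues run of 'b', length=3
Longest run: 'b' with length 3

3


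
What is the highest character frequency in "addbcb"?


Input: addbcb
Character counts:
  'a': 1
  'b': 2
  'c': 1
  'd': 2
Maximum frequency: 2

2


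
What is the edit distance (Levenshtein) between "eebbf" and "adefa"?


Computing edit distance: "eebbf" -> "adefa"
DP table:
           a    d    e    f    a
      0    1    2    3    4    5
  e   1    1    2    2    3    4
  e   2    2    2    2    3    4
  b   3    3    3    3    3    4
  b   4    4    4    4    4    4
  f   5    5    5    5    4    5
Edit distance = dp[5][5] = 5

5


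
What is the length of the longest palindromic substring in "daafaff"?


Input: "daafaff"
Checking substrings for palindromes:
  [2:5] "afa" (len 3) => palindrome
  [3:6] "faf" (len 3) => palindrome
  [1:3] "aa" (len 2) => palindrome
  [5:7] "ff" (len 2) => palindrome
Longest palindromic substring: "afa" with length 3

3


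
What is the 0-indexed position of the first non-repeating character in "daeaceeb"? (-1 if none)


Input: daeaceeb
Character frequencies:
  'a': 2
  'b': 1
  'c': 1
  'd': 1
  'e': 3
Scanning left to right for freq == 1:
  Position 0 ('d'): unique! => answer = 0

0


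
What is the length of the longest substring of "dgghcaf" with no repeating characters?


Input: "dgghcaf"
Sliding window (track last position of each char):
  Position 0 ('d'): window [0,0] length 1 -- new best
  Position 1 ('g'): window [0,1] length 2 -- new best
  Position 2 ('g'): repeat (last at 1), move window start to 2
  Position 2 ('g'): window [2,2] length 1
  Position 3 ('h'): window [2,3] length 2
  Position 4 ('c'): window [2,4] length 3 -- new best
  Position 5 ('a'): window [2,5] length 4 -- new best
  Position 6 ('f'): window [2,6] length 5 -- new best
Longest substring with no repeats: "ghcaf" with length 5

5


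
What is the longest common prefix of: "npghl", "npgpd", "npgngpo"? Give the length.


Words: npghl, npgpd, npgngpo
  Position 0: all 'n' => match
  Position 1: all 'p' => match
  Position 2: all 'g' => match
  Position 3: ('h', 'p', 'n') => mismatch, stop
LCP = "npg" (length 3)

3


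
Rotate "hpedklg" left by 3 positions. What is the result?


Input: "hpedklg", rotate left by 3
First 3 characters: "hpe"
Remaining characters: "dklg"
Concatenate remaining + first: "dklg" + "hpe" = "dklghpe"

dklghpe


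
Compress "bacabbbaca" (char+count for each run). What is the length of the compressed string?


Input: bacabbbaca
Runs:
  'b' x 1 => "b1"
  'a' x 1 => "a1"
  'c' x 1 => "c1"
  'a' x 1 => "a1"
  'b' x 3 => "b3"
  'a' x 1 => "a1"
  'c' x 1 => "c1"
  'a' x 1 => "a1"
Compressed: "b1a1c1a1b3a1c1a1"
Compressed length: 16

16


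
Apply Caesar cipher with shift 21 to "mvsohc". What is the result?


Caesar cipher: shift "mvsohc" by 21
  'm' (pos 12) + 21 = pos 7 = 'h'
  'v' (pos 21) + 21 = pos 16 = 'q'
  's' (pos 18) + 21 = pos 13 = 'n'
  'o' (pos 14) + 21 = pos 9 = 'j'
  'h' (pos 7) + 21 = pos 2 = 'c'
  'c' (pos 2) + 21 = pos 23 = 'x'
Result: hqnjcx

hqnjcx


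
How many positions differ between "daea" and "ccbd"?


Comparing "daea" and "ccbd" position by position:
  Position 0: 'd' vs 'c' => DIFFER
  Position 1: 'a' vs 'c' => DIFFER
  Position 2: 'e' vs 'b' => DIFFER
  Position 3: 'a' vs 'd' => DIFFER
Positions that differ: 4

4


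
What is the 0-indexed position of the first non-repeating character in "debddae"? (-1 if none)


Input: debddae
Character frequencies:
  'a': 1
  'b': 1
  'd': 3
  'e': 2
Scanning left to right for freq == 1:
  Position 0 ('d'): freq=3, skip
  Position 1 ('e'): freq=2, skip
  Position 2 ('b'): unique! => answer = 2

2


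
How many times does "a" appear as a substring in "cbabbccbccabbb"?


Searching for "a" in "cbabbccbccabbb"
Scanning each position:
  Position 0: "c" => no
  Position 1: "b" => no
  Position 2: "a" => MATCH
  Position 3: "b" => no
  Position 4: "b" => no
  Position 5: "c" => no
  Position 6: "c" => no
  Position 7: "b" => no
  Position 8: "c" => no
  Position 9: "c" => no
  Position 10: "a" => MATCH
  Position 11: "b" => no
  Position 12: "b" => no
  Position 13: "b" => no
Total occurrences: 2

2


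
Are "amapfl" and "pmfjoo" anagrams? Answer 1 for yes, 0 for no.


Strings: "amapfl", "pmfjoo"
Sorted first:  aaflmp
Sorted second: fjmoop
Differ at position 0: 'a' vs 'f' => not anagrams

0


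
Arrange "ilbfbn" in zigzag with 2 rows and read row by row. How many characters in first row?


Zigzag "ilbfbn" into 2 rows:
Placing characters:
  'i' => row 0
  'l' => row 1
  'b' => row 0
  'f' => row 1
  'b' => row 0
  'n' => row 1
Rows:
  Row 0: "ibb"
  Row 1: "lfn"
First row length: 3

3


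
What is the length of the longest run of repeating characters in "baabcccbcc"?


Input: "baabcccbcc"
Scanning for longest run:
  Position 1 ('a'): new char, reset run to 1
  Position 2 ('a'): continues run of 'a', length=2
  Position 3 ('b'): new char, reset run to 1
  Position 4 ('c'): new char, reset run to 1
  Position 5 ('c'): continues run of 'c', length=2
  Position 6 ('c'): continues run of 'c', length=3
  Position 7 ('b'): new char, reset run to 1
  Position 8 ('c'): new char, reset run to 1
  Position 9 ('c'): continues run of 'c', length=2
Longest run: 'c' with length 3

3


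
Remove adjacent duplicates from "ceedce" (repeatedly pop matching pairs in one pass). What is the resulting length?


Input: ceedce
Stack-based adjacent duplicate removal:
  Read 'c': push. Stack: c
  Read 'e': push. Stack: ce
  Read 'e': matches stack top 'e' => pop. Stack: c
  Read 'd': push. Stack: cd
  Read 'c': push. Stack: cdc
  Read 'e': push. Stack: cdce
Final stack: "cdce" (length 4)

4


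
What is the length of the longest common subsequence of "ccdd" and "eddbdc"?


LCS of "ccdd" and "eddbdc"
DP table:
           e    d    d    b    d    c
      0    0    0    0    0    0    0
  c   0    0    0    0    0    0    1
  c   0    0    0    0    0    0    1
  d   0    0    1    1    1    1    1
  d   0    0    1    2    2    2    2
LCS length = dp[4][6] = 2

2


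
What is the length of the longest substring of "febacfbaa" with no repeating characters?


Input: "febacfbaa"
Sliding window (track last position of each char):
  Position 0 ('f'): window [0,0] length 1 -- new best
  Position 1 ('e'): window [0,1] length 2 -- new best
  Position 2 ('b'): window [0,2] length 3 -- new best
  Position 3 ('a'): window [0,3] length 4 -- new best
  Position 4 ('c'): window [0,4] length 5 -- new best
  Position 5 ('f'): repeat (last at 0), move window start to 1
  Position 5 ('f'): window [1,5] length 5
  Position 6 ('b'): repeat (last at 2), move window start to 3
  Position 6 ('b'): window [3,6] length 4
  Position 7 ('a'): repeat (last at 3), move window start to 4
  Position 7 ('a'): window [4,7] length 4
  Position 8 ('a'): repeat (last at 7), move window start to 8
  Position 8 ('a'): window [8,8] length 1
Longest substring with no repeats: "febac" with length 5

5


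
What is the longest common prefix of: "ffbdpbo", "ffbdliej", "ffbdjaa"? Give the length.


Words: ffbdpbo, ffbdliej, ffbdjaa
  Position 0: all 'f' => match
  Position 1: all 'f' => match
  Position 2: all 'b' => match
  Position 3: all 'd' => match
  Position 4: ('p', 'l', 'j') => mismatch, stop
LCP = "ffbd" (length 4)

4
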